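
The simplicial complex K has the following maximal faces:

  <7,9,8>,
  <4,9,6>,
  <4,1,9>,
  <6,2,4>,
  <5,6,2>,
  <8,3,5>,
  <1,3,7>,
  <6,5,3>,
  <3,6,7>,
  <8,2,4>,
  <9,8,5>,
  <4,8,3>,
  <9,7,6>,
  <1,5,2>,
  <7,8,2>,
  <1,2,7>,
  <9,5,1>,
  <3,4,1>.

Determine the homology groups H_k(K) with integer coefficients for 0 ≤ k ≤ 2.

Order the vertices as 1 < 2 < 3 < 4 < 5 < 6 < 7 < 8 < 9. Listing each simplex with vertices in this order, K has dimension 2 with simplices:

  0-simplices (9): [1], [2], [3], [4], [5], [6], [7], [8], [9]
  1-simplices (27): (27 of them)
  2-simplices (18): [1,2,5], [1,2,7], [1,3,4], [1,3,7], [1,4,9], [1,5,9], [2,4,6], [2,4,8], [2,5,6], [2,7,8], [3,4,8], [3,5,6], [3,5,8], [3,6,7], [4,6,9], [5,8,9], [6,7,9], [7,8,9]

giving chain groups C_0 ≅ Z^9, C_1 ≅ Z^27, C_2 ≅ Z^18.

∂_1: C_1 → C_0 sends each edge [p,q] (with p < q) to q − p.
The 9×27 boundary matrix has rank 8 and Smith normal form diag(1,1,1,1,1,1,1,1).

Boundary ∂_2: C_2 → C_1 maps a triangle to the signed sum of its edges. For instance
  ∂[5,8,9] = [8,9] − [5,9] + [5,8],
  ∂[2,5,6] = [5,6] − [2,6] + [2,5].
The 27×18 boundary matrix has rank 17 and Smith normal form diag(1,1,1,1,1,1,1,1,1,1,1,1,1,1,1,1,1).

Computing H_k = (kernel of ∂_k) / (image of ∂_{k+1}):

  H_0: rank C_0 − rank ∂_1 = 9 − 8 = 1, and the invariant factors of ∂_1 are all 1, so H_0 = Z.
  H_1: rank ker ∂_1 − rank ∂_2 = (27 − 8) − 17 = 2, and the invariant factors of ∂_2 are all 1, so H_1 = Z^2.
  H_2: rank ker ∂_2 − rank ∂_3 = (18 − 17) − 0 = 1, and there is no ∂_3, so H_2 = Z.

As a check, the Euler characteristic is 9 − 27 + 18 = 0, which agrees with 1 − 2 + 1 = 0.

H_0 = Z,  H_1 = Z^2,  H_2 = Z.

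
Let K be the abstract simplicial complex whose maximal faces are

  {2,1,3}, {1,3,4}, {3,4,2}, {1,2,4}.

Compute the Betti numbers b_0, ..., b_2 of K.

K has 4 vertices, 6 edges, 4 triangles.
rank ∂_0 = 0, rank ∂_1 = 3 ⇒ b_0 = 4 − 0 − 3 = 1; all invariant factors of ∂_1 are 1 so no torsion. So H_0 = Z.
rank ∂_1 = 3, rank ∂_2 = 3 ⇒ b_1 = 6 − 3 − 3 = 0; all invariant factors of ∂_2 are 1 so no torsion. So H_1 = 0.
rank ∂_2 = 3, rank ∂_3 = 0 ⇒ b_2 = 4 − 3 − 0 = 1. So H_2 = Z.

b_0 = 1, b_1 = 0, b_2 = 1.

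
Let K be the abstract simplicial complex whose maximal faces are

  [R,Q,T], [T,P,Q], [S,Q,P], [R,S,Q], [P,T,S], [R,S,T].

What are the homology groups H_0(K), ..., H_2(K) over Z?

H_0 ≅ Z,  H_1 = 0,  H_2 ≅ Z.

Fix the vertex order P < Q < R < S < T and write every simplex with vertices in increasing order. Then dim K = 2 and the simplices of K are:

  0-simplices (5): P, Q, R, S, T
  1-simplices (9): PQ, PS, PT, QR, QS, QT, RS, RT, ST
  2-simplices (6): PQS, PQT, PST, QRS, QRT, RST

Hence C_0 ≅ Z^5, C_1 ≅ Z^9, C_2 ≅ Z^6.

∂_1: C_1 → C_0 is given by ∂[p,q] = [q] − [p]. For instance
  ∂PQ = Q − P.
The 5×9 boundary matrix has rank 4 and Smith normal form diag(1,1,1,1).

The boundary map ∂_2: C_2 → C_1 acts by ∂[p,q,r] = [q,r] − [p,r] + [p,q]. For instance
  ∂PST = ST − PT + PS,
  ∂QRT = RT − QT + QR.
The resulting 9×6 matrix has rank 5, and its Smith normal form has invariant factors (1,1,1,1,1).

Now H_k = ker ∂_k / im ∂_{k+1}, so:

  H_0: rank C_0 − rank ∂_1 = 5 − 4 = 1, and the invariant factors of ∂_1 are all 1, so H_0 = Z.
  H_1: rank ker ∂_1 − rank ∂_2 = (9 − 4) − 5 = 0, and the invariant factors of ∂_2 are all 1, so H_1 = 0.
  H_2: rank ker ∂_2 − rank ∂_3 = (6 − 5) − 0 = 1, and there is no ∂_3, so H_2 = Z.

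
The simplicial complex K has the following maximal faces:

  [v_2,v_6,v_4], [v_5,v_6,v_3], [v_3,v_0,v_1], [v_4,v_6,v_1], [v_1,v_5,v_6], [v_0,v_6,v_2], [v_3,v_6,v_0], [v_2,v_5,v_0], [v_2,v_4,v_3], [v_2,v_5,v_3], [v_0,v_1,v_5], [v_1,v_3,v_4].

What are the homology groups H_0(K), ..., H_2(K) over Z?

H_0 ≅ Z,  H_1 ≅ Z/2Z,  H_2 = 0.

Order the vertices as v_0 < v_1 < v_2 < v_3 < v_4 < v_5 < v_6. Listing each simplex with vertices in this order, K has dimension 2 with simplices:

  0-simplices (7): [v_0], [v_1], [v_2], [v_3], [v_4], [v_5], [v_6]
  1-simplices (18): (18 of them)
  2-simplices (12): (12 of them)

Hence C_0 ≅ Z^7, C_1 ≅ Z^18, C_2 ≅ Z^12.

∂_1: C_1 → C_0 sends each edge [p,q] (with p < q) to q − p. For instance
  ∂[v_1,v_4] = [v_4] − [v_1].
As a 7×18 matrix over Z this has rank 6, with invariant factors (1,1,1,1,1,1).

∂_2: C_2 → C_1 sends each 2-simplex [p,q,r] to [q,r] − [p,r] + [p,q]. For instance
  ∂[v_3,v_5,v_6] = [v_5,v_6] − [v_3,v_6] + [v_3,v_5],
  ∂[v_2,v_3,v_5] = [v_3,v_5] − [v_2,v_5] + [v_2,v_3].
As a 18×12 matrix over Z this has rank 12, with invariant factors (1,1,1,1,1,1,1,1,1,1,1,2).

From H_k ≅ ker(∂_k) / im(∂_{k+1}) we obtain:

  H_0: rank C_0 − rank ∂_1 = 7 − 6 = 1, and the invariant factors of ∂_1 are all 1, so H_0 ≅ Z.
  H_1: rank ker ∂_1 − rank ∂_2 = (18 − 6) − 12 = 0, and ∂_2 has invariant factor 2 > 1, so H_1 ≅ Z/2Z.
  H_2: rank ker ∂_2 − rank ∂_3 = (12 − 12) − 0 = 0, and there is no ∂_3, so H_2 ≅ 0.

As a check, the Euler characteristic is 7 − 18 + 12 = 1, which agrees with 1 − 0 + 0 = 1.
(K is a triangulation of the real projective plane RP^2.)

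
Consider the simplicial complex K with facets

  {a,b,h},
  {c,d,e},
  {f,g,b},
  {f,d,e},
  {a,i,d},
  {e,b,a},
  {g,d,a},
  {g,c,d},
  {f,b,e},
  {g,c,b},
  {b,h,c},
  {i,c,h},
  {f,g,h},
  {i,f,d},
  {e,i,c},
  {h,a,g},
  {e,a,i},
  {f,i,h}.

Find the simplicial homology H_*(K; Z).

H_0 = Z,  H_1 = Z × Z/2,  H_2 = 0.

Order the vertices as a < b < c < d < e < f < g < h < i. Listing each simplex with vertices in this order, K has dimension 2 with simplices:

  0-simplices (9): a, b, c, d, e, f, g, h, i
  1-simplices (27): ab, ad, ae, ag, ah, ai, bc, be, bf, bg, bh, cd, ce, cg, ch, ci, de, df, dg, di, ef, ei, fg, fh, fi, gh, hi
  2-simplices (18): abe, abh, adg, adi, aei, agh, bcg, bch, bef, bfg, cde, cdg, cei, chi, def, dfi, fgh, fhi

Hence C_0 ≅ Z^9, C_1 ≅ Z^27, C_2 ≅ Z^18.

∂_1: C_1 → C_0 sends each edge [p,q] (with p < q) to q − p. For instance
  ∂hi = i − h.
The 9×27 boundary matrix has rank 8 and Smith normal form diag(1,1,1,1,1,1,1,1).

The boundary map ∂_2: C_2 → C_1 acts by ∂[p,q,r] = [q,r] − [p,r] + [p,q]. For instance
  ∂cde = de − ce + cd,
  ∂fgh = gh − fh + fg.
The 27×18 boundary matrix has rank 18 and Smith normal form diag(1,1,1,1,1,1,1,1,1,1,1,1,1,1,1,1,1,2).

Computing H_k = (kernel of ∂_k) / (image of ∂_{k+1}):

  H_0: rank C_0 − rank ∂_1 = 9 − 8 = 1, and the invariant factors of ∂_1 are all 1, so H_0 ≅ Z.
  H_1: rank ker ∂_1 − rank ∂_2 = (27 − 8) − 18 = 1, and ∂_2 has invariant factor 2 > 1, so H_1 ≅ Z × Z/2.
  H_2: rank ker ∂_2 − rank ∂_3 = (18 − 18) − 0 = 0, and there is no ∂_3, so H_2 ≅ 0.

As a check, the Euler characteristic is 9 − 27 + 18 = 0, which agrees with 1 − 1 + 0 = 0.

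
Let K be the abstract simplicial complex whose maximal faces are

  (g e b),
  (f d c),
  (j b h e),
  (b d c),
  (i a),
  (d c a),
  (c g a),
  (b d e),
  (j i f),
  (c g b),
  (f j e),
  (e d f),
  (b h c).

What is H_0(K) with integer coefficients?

H_0 ≅ Z.

Order the vertices as a < b < c < d < e < f < g < h < i < j. Listing each simplex with vertices in this order, K has dimension 3 with simplices:

  0-simplices (10): a, b, c, d, e, f, g, h, i, j
  1-simplices (24): ac, ad, ag, ai, bc, bd, be, bg, bh, bj, cd, cf, cg, ch, de, df, ef, eg, eh, ej, fi, fj, hj, ij
  2-simplices (15): acd, acg, bcd, bcg, bch, bde, beg, beh, bej, bhj, cdf, def, efj, ehj, fij
  3-simplices (1): behj

giving chain groups C_0 ≅ Z^10, C_1 ≅ Z^24, C_2 ≅ Z^15, C_3 ≅ Z^1.

Boundary ∂_1: C_1 → C_0 sends each edge [p,q] (with p < q) to q − p. For instance
  ∂bd = d − b.
The 10×24 boundary matrix has rank 9 and Smith normal form diag(1,1,1,1,1,1,1,1,1).

∂_2: C_2 → C_1 acts by ∂[p,q,r] = [q,r] − [p,r] + [p,q]. For instance
  ∂bde = de − be + bd,
  ∂acg = cg − ag + ac.
As a 24×15 matrix over Z this has rank 14, with invariant factors (1,1,1,1,1,1,1,1,1,1,1,1,1,1).

The boundary map ∂_3: C_3 → C_2 sends each 3-simplex σ to the alternating sum Σ_i (−1)^i (σ with its i-th vertex removed). For instance
  ∂behj = ehj − bhj + bej − beh.
This gives a 15×1 integer matrix of rank 1; reducing to Smith normal form yields diagonal entries (1).

Computing H_k = (kernel of ∂_k) / (image of ∂_{k+1}):

  H_0: rank C_0 − rank ∂_1 = 10 − 9 = 1, and the invariant factors of ∂_1 are all 1, so H_0 = Z.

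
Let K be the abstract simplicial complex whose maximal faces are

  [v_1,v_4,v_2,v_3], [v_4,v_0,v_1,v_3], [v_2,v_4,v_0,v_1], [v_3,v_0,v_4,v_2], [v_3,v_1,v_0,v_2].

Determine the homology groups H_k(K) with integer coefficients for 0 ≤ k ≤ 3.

H_0 = Z,  H_1 = 0,  H_2 = 0,  H_3 = Z.

K has 5 vertices, 10 edges, 10 triangles, 5 3-simplices.
rank ∂_0 = 0, rank ∂_1 = 4 ⇒ b_0 = 5 − 0 − 4 = 1; all invariant factors of ∂_1 are 1 so no torsion. So H_0 = Z.
rank ∂_1 = 4, rank ∂_2 = 6 ⇒ b_1 = 10 − 4 − 6 = 0; all invariant factors of ∂_2 are 1 so no torsion. So H_1 = 0.
rank ∂_2 = 6, rank ∂_3 = 4 ⇒ b_2 = 10 − 6 − 4 = 0; all invariant factors of ∂_3 are 1 so no torsion. So H_2 = 0.
rank ∂_3 = 4, rank ∂_4 = 0 ⇒ b_3 = 5 − 4 − 0 = 1. So H_3 = Z.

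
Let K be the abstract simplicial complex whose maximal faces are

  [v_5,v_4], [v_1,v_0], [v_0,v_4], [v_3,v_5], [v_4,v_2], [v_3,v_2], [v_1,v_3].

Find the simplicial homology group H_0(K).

Fix the vertex order v_0 < v_1 < v_2 < v_3 < v_4 < v_5 and write every simplex with vertices in increasing order. Then dim K = 1 and the simplices of K are:

  0-simplices (6): [v_0], [v_1], [v_2], [v_3], [v_4], [v_5]
  1-simplices (7): [v_0,v_1], [v_0,v_4], [v_1,v_3], [v_2,v_3], [v_2,v_4], [v_3,v_5], [v_4,v_5]

Hence C_0 ≅ Z^6, C_1 ≅ Z^7.

∂_1: C_1 → C_0 is given by ∂[p,q] = [q] − [p]. For instance
  ∂[v_1,v_3] = [v_3] − [v_1].
This gives a 6×7 integer matrix of rank 5; reducing to Smith normal form yields diagonal entries (1,1,1,1,1).

Now H_k = ker ∂_k / im ∂_{k+1}, so:

  H_0: rank C_0 − rank ∂_1 = 6 − 5 = 1, and the invariant factors of ∂_1 are all 1, so H_0 ≅ Z.

H_0 ≅ Z.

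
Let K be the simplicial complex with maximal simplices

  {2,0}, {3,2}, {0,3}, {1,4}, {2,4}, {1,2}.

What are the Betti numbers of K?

Fix the vertex order 0 < 1 < 2 < 3 < 4 and write every simplex with vertices in increasing order. Then dim K = 1 and the simplices of K are:

  0-simplices (5): [0], [1], [2], [3], [4]
  1-simplices (6): [0,2], [0,3], [1,2], [1,4], [2,3], [2,4]

giving chain groups C_0 ≅ Z^5, C_1 ≅ Z^6.

∂_1: C_1 → C_0 maps an edge to its endpoints' difference, ∂[p,q] = q − p. For instance
  ∂[2,4] = [4] − [2].
The resulting 5×6 matrix has rank 4, and its Smith normal form has invariant factors (1,1,1,1).

Now H_k = ker ∂_k / im ∂_{k+1}, so:

  H_0: rank C_0 − rank ∂_1 = 5 − 4 = 1, and the invariant factors of ∂_1 are all 1, so H_0 ≅ Z.
  H_1: rank ker ∂_1 − rank ∂_2 = (6 − 4) − 0 = 2, and there is no ∂_2, so H_1 ≅ Z^2.

As a check, the Euler characteristic is 5 − 6 = -1, which agrees with 1 − 2 = -1.

Hence the Betti numbers are b_0 = 1, b_1 = 2.

b_0 = 1, b_1 = 2.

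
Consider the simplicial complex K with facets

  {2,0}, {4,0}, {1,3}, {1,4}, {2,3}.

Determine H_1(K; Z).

H_1 = Z.

Order the vertices as 0 < 1 < 2 < 3 < 4. Listing each simplex with vertices in this order, K has dimension 1 with simplices:

  0-simplices (5): [0], [1], [2], [3], [4]
  1-simplices (5): [0,2], [0,4], [1,3], [1,4], [2,3]

Hence C_0 ≅ Z^5, C_1 ≅ Z^5.

Boundary ∂_1: C_1 → C_0 is given by ∂[p,q] = [q] − [p].
As a 5×5 matrix over Z this has rank 4, with invariant factors (1,1,1,1).

Now H_k = ker ∂_k / im ∂_{k+1}, so:

  H_1: rank ker ∂_1 − rank ∂_2 = (5 − 4) − 0 = 1, and there is no ∂_2, so H_1 = Z.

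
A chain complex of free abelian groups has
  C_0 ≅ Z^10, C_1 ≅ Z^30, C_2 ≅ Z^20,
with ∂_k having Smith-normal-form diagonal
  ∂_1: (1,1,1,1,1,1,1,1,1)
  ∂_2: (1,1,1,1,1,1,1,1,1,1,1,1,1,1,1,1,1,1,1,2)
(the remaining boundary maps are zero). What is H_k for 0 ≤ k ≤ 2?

H_0: b_0 = 10 − 0 − 9 = 1; torsion from ∂_1 factors > 1: none. So H_0 ≅ Z.
H_1: b_1 = 30 − 9 − 20 = 1; torsion from ∂_2 factors > 1: [2]. So H_1 ≅ Z ⊕ Z/2Z.
H_2: b_2 = 20 − 20 − 0 = 0; torsion from ∂_3 factors > 1: none. So H_2 ≅ 0.

H_0 ≅ Z,  H_1 ≅ Z ⊕ Z/2Z,  H_2 = 0.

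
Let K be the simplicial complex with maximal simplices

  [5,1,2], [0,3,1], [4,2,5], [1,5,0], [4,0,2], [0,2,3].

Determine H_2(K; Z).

H_2 = 0.

Take the total order 0 < 1 < 2 < 3 < 4 < 5 on the vertex set. Then K (dimension 2) consists of the simplices:

  0-simplices (6): [0], [1], [2], [3], [4], [5]
  1-simplices (12): [0,1], [0,2], [0,3], [0,4], [0,5], [1,2], [1,3], [1,5], [2,3], [2,4], [2,5], [4,5]
  2-simplices (6): [0,1,3], [0,1,5], [0,2,3], [0,2,4], [1,2,5], [2,4,5]

Hence C_0 ≅ Z^6, C_1 ≅ Z^12, C_2 ≅ Z^6.

Boundary ∂_1: C_1 → C_0 sends each edge [p,q] (with p < q) to q − p. For instance
  ∂[0,2] = [2] − [0].
This gives a 6×12 integer matrix of rank 5; reducing to Smith normal form yields diagonal entries (1,1,1,1,1).

The boundary map ∂_2: C_2 → C_1 acts by ∂[p,q,r] = [q,r] − [p,r] + [p,q]. For instance
  ∂[0,1,3] = [1,3] − [0,3] + [0,1],
  ∂[2,4,5] = [4,5] − [2,5] + [2,4].
The resulting 12×6 matrix has rank 6, and its Smith normal form has invariant factors (1,1,1,1,1,1).

Computing H_k = (kernel of ∂_k) / (image of ∂_{k+1}):

  H_2: rank ker ∂_2 − rank ∂_3 = (6 − 6) − 0 = 0, and there is no ∂_3, so H_2 = 0.

(K is a triangulation of the cylinder S^1 x I.)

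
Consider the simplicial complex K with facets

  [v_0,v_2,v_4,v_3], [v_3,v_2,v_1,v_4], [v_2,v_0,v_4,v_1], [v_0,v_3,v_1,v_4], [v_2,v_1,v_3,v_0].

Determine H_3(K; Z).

Order the vertices as v_0 < v_1 < v_2 < v_3 < v_4. Listing each simplex with vertices in this order, K has dimension 3 with simplices:

  0-simplices (5): [v_0], [v_1], [v_2], [v_3], [v_4]
  1-simplices (10): [v_0,v_1], [v_0,v_2], [v_0,v_3], [v_0,v_4], [v_1,v_2], [v_1,v_3], [v_1,v_4], [v_2,v_3], [v_2,v_4], [v_3,v_4]
  2-simplices (10): [v_0,v_1,v_2], [v_0,v_1,v_3], [v_0,v_1,v_4], [v_0,v_2,v_3], [v_0,v_2,v_4], [v_0,v_3,v_4], [v_1,v_2,v_3], [v_1,v_2,v_4], [v_1,v_3,v_4], [v_2,v_3,v_4]
  3-simplices (5): [v_0,v_1,v_2,v_3], [v_0,v_1,v_2,v_4], [v_0,v_1,v_3,v_4], [v_0,v_2,v_3,v_4], [v_1,v_2,v_3,v_4]

so the chain groups are C_0 ≅ Z^5, C_1 ≅ Z^10, C_2 ≅ Z^10, C_3 ≅ Z^5.

Boundary ∂_1: C_1 → C_0 sends each edge [p,q] (with p < q) to q − p.
The 5×10 boundary matrix has rank 4 and Smith normal form diag(1,1,1,1).

The boundary map ∂_2: C_2 → C_1 acts by ∂[p,q,r] = [q,r] − [p,r] + [p,q]. For instance
  ∂[v_0,v_1,v_3] = [v_1,v_3] − [v_0,v_3] + [v_0,v_1],
  ∂[v_0,v_3,v_4] = [v_3,v_4] − [v_0,v_4] + [v_0,v_3].
The 10×10 boundary matrix has rank 6 and Smith normal form diag(1,1,1,1,1,1).

Boundary ∂_3: C_3 → C_2 sends each 3-simplex σ to the alternating sum Σ_i (−1)^i (σ with its i-th vertex removed). For instance
  ∂[v_0,v_2,v_3,v_4] = [v_2,v_3,v_4] − [v_0,v_3,v_4] + [v_0,v_2,v_4] − [v_0,v_2,v_3],
  ∂[v_0,v_1,v_2,v_3] = [v_1,v_2,v_3] − [v_0,v_2,v_3] + [v_0,v_1,v_3] − [v_0,v_1,v_2].
The 10×5 boundary matrix has rank 4 and Smith normal form diag(1,1,1,1).

Now H_k = ker ∂_k / im ∂_{k+1}, so:

  H_3: rank ker ∂_3 − rank ∂_4 = (5 − 4) − 0 = 1, and there is no ∂_4, so H_3 ≅ Z.

H_3 = Z.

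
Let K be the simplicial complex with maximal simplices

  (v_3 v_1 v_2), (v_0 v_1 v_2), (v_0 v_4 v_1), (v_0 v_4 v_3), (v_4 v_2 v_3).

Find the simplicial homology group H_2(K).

H_2 = 0.

Take the total order v_0 < v_1 < v_2 < v_3 < v_4 on the vertex set. Then K (dimension 2) consists of the simplices:

  0-simplices (5): [v_0], [v_1], [v_2], [v_3], [v_4]
  1-simplices (10): [v_0,v_1], [v_0,v_2], [v_0,v_3], [v_0,v_4], [v_1,v_2], [v_1,v_3], [v_1,v_4], [v_2,v_3], [v_2,v_4], [v_3,v_4]
  2-simplices (5): [v_0,v_1,v_2], [v_0,v_1,v_4], [v_0,v_3,v_4], [v_1,v_2,v_3], [v_2,v_3,v_4]

giving chain groups C_0 ≅ Z^5, C_1 ≅ Z^10, C_2 ≅ Z^5.

The boundary map ∂_1: C_1 → C_0 is given by ∂[p,q] = [q] − [p]. For instance
  ∂[v_1,v_2] = [v_2] − [v_1].
The resulting 5×10 matrix has rank 4, and its Smith normal form has invariant factors (1,1,1,1).

The boundary map ∂_2: C_2 → C_1 maps a triangle to the signed sum of its edges. For instance
  ∂[v_0,v_1,v_4] = [v_1,v_4] − [v_0,v_4] + [v_0,v_1],
  ∂[v_1,v_2,v_3] = [v_2,v_3] − [v_1,v_3] + [v_1,v_2].
The resulting 10×5 matrix has rank 5, and its Smith normal form has invariant factors (1,1,1,1,1).

Computing H_k = (kernel of ∂_k) / (image of ∂_{k+1}):

  H_2: rank ker ∂_2 − rank ∂_3 = (5 − 5) − 0 = 0, and there is no ∂_3, so H_2 = 0.

(K is a triangulation of the Möbius band.)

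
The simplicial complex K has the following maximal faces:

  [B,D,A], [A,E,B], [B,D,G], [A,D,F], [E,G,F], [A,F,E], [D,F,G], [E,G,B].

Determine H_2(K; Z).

H_2 ≅ Z.

K has 6 vertices, 12 edges, 8 triangles.
rank ∂_2 = 7, rank ∂_3 = 0 ⇒ b_2 = 8 − 7 − 0 = 1. So H_2 ≅ Z.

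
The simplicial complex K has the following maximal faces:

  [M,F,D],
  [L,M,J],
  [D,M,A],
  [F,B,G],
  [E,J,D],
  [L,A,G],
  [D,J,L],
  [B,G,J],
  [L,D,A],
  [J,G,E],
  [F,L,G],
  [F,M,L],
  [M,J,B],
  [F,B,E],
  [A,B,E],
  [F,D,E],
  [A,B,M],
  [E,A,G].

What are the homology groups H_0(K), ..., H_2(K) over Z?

H_0 = Z,  H_1 = Z ⊕ Z/2,  H_2 = 0.

Fix the vertex order A < B < D < E < F < G < J < L < M and write every simplex with vertices in increasing order. Then dim K = 2 and the simplices of K are:

  0-simplices (9): A, B, D, E, F, G, J, L, M
  1-simplices (27): AB, AD, AE, AG, AL, AM, BE, BF, BG, BJ, BM, DE, DF, DJ, DL, DM, EF, EG, EJ, FG, FL, FM, GJ, GL, JL, JM, LM
  2-simplices (18): ABE, ABM, ADL, ADM, AEG, AGL, BEF, BFG, BGJ, BJM, DEF, DEJ, DFM, DJL, EGJ, FGL, FLM, JLM

Hence C_0 ≅ Z^9, C_1 ≅ Z^27, C_2 ≅ Z^18.

∂_1: C_1 → C_0 maps an edge to its endpoints' difference, ∂[p,q] = q − p. For instance
  ∂GJ = J − G.
As a 9×27 matrix over Z this has rank 8, with invariant factors (1,1,1,1,1,1,1,1).

∂_2: C_2 → C_1 sends each 2-simplex [p,q,r] to [q,r] − [p,r] + [p,q]. For instance
  ∂DFM = FM − DM + DF,
  ∂EGJ = GJ − EJ + EG.
This gives a 27×18 integer matrix of rank 18; reducing to Smith normal form yields diagonal entries (1,1,1,1,1,1,1,1,1,1,1,1,1,1,1,1,1,2).

From H_k ≅ ker(∂_k) / im(∂_{k+1}) we obtain:

  H_0: rank C_0 − rank ∂_1 = 9 − 8 = 1, and the invariant factors of ∂_1 are all 1, so H_0 ≅ Z.
  H_1: rank ker ∂_1 − rank ∂_2 = (27 − 8) − 18 = 1, and ∂_2 has invariant factor 2 > 1, so H_1 ≅ Z ⊕ Z/2.
  H_2: rank ker ∂_2 − rank ∂_3 = (18 − 18) − 0 = 0, and there is no ∂_3, so H_2 ≅ 0.

(K is a triangulation of the Klein bottle.)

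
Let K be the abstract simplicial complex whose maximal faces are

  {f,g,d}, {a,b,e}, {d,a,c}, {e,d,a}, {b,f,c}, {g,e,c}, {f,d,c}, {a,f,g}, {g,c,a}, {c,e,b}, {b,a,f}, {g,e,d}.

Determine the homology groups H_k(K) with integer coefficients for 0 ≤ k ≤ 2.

Order the vertices as a < b < c < d < e < f < g. Listing each simplex with vertices in this order, K has dimension 2 with simplices:

  0-simplices (7): a, b, c, d, e, f, g
  1-simplices (18): ab, ac, ad, ae, af, ag, bc, be, bf, cd, ce, cf, cg, de, df, dg, eg, fg
  2-simplices (12): abe, abf, acd, acg, ade, afg, bce, bcf, cdf, ceg, deg, dfg

giving chain groups C_0 ≅ Z^7, C_1 ≅ Z^18, C_2 ≅ Z^12.

Boundary ∂_1: C_1 → C_0 maps an edge to its endpoints' difference, ∂[p,q] = q − p.
This gives a 7×18 integer matrix of rank 6; reducing to Smith normal form yields diagonal entries (1,1,1,1,1,1).

Boundary ∂_2: C_2 → C_1 sends each 2-simplex [p,q,r] to [q,r] − [p,r] + [p,q]. For instance
  ∂bcf = cf − bf + bc,
  ∂abf = bf − af + ab.
The resulting 18×12 matrix has rank 12, and its Smith normal form has invariant factors (1,1,1,1,1,1,1,1,1,1,1,2).

Computing H_k = (kernel of ∂_k) / (image of ∂_{k+1}):

  H_0: rank C_0 − rank ∂_1 = 7 − 6 = 1, and the invariant factors of ∂_1 are all 1, so H_0 = Z.
  H_1: rank ker ∂_1 − rank ∂_2 = (18 − 6) − 12 = 0, and ∂_2 has invariant factor 2 > 1, so H_1 = Z/2.
  H_2: rank ker ∂_2 − rank ∂_3 = (12 − 12) − 0 = 0, and there is no ∂_3, so H_2 = 0.

As a check, the Euler characteristic is 7 − 18 + 12 = 1, which agrees with 1 − 0 + 0 = 1.

H_0 ≅ Z,  H_1 ≅ Z/2,  H_2 = 0.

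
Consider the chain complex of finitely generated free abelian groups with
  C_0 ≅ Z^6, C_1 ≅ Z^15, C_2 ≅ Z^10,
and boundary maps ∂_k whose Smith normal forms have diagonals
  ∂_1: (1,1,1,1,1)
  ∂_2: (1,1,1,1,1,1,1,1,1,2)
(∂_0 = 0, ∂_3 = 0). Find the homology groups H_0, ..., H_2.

H_0: b_0 = 6 − 0 − 5 = 1; torsion from ∂_1 factors > 1: none. So H_0 ≅ Z.
H_1: b_1 = 15 − 5 − 10 = 0; torsion from ∂_2 factors > 1: [2]. So H_1 ≅ Z/2Z.
H_2: b_2 = 10 − 10 − 0 = 0; torsion from ∂_3 factors > 1: none. So H_2 ≅ 0.

H_0 ≅ Z,  H_1 ≅ Z/2Z,  H_2 = 0.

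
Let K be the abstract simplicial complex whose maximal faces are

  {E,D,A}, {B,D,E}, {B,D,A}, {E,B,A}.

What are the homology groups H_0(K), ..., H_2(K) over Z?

We work with the vertex ordering A < B < D < E. The simplices of K, each written with vertices in increasing order, are:

  0-simplices (4): A, B, D, E
  1-simplices (6): AB, AD, AE, BD, BE, DE
  2-simplices (4): ABD, ABE, ADE, BDE

giving chain groups C_0 ≅ Z^4, C_1 ≅ Z^6, C_2 ≅ Z^4.

Boundary ∂_1: C_1 → C_0 is given by ∂[p,q] = [q] − [p]. For instance
  ∂BD = D − B.
As a 4×6 matrix over Z this has rank 3, with invariant factors (1,1,1).

Boundary ∂_2: C_2 → C_1 sends each 2-simplex [p,q,r] to [q,r] − [p,r] + [p,q]. For instance
  ∂ABD = BD − AD + AB,
  ∂ADE = DE − AE + AD.
The resulting 6×4 matrix has rank 3, and its Smith normal form has invariant factors (1,1,1).

From H_k ≅ ker(∂_k) / im(∂_{k+1}) we obtain:

  H_0: rank C_0 − rank ∂_1 = 4 − 3 = 1, and the invariant factors of ∂_1 are all 1, so H_0 ≅ Z.
  H_1: rank ker ∂_1 − rank ∂_2 = (6 − 3) − 3 = 0, and the invariant factors of ∂_2 are all 1, so H_1 ≅ 0.
  H_2: rank ker ∂_2 − rank ∂_3 = (4 − 3) − 0 = 1, and there is no ∂_3, so H_2 ≅ Z.

(K is a triangulation of the 2-sphere S^2.)

H_0 = Z,  H_1 = 0,  H_2 = Z.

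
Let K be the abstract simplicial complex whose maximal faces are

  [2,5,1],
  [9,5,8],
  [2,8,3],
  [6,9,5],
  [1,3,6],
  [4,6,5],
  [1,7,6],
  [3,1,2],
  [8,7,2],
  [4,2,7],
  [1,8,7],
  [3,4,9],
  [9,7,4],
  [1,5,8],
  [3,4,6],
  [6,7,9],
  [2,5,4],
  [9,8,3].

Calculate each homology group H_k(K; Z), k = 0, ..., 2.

Fix the vertex order 1 < 2 < 3 < 4 < 5 < 6 < 7 < 8 < 9 and write every simplex with vertices in increasing order. Then dim K = 2 and the simplices of K are:

  0-simplices (9): [1], [2], [3], [4], [5], [6], [7], [8], [9]
  1-simplices (27): (27 of them)
  2-simplices (18): [1,2,3], [1,2,5], [1,3,6], [1,5,8], [1,6,7], [1,7,8], [2,3,8], [2,4,5], [2,4,7], [2,7,8], [3,4,6], [3,4,9], [3,8,9], [4,5,6], [4,7,9], [5,6,9], [5,8,9], [6,7,9]

so the chain groups are C_0 ≅ Z^9, C_1 ≅ Z^27, C_2 ≅ Z^18.

Boundary ∂_1: C_1 → C_0 sends each edge [p,q] (with p < q) to q − p.
This gives a 9×27 integer matrix of rank 8; reducing to Smith normal form yields diagonal entries (1,1,1,1,1,1,1,1).

∂_2: C_2 → C_1 sends each 2-simplex [p,q,r] to [q,r] − [p,r] + [p,q]. For instance
  ∂[3,4,9] = [4,9] − [3,9] + [3,4],
  ∂[1,5,8] = [5,8] − [1,8] + [1,5].
The 27×18 boundary matrix has rank 18 and Smith normal form diag(1,1,1,1,1,1,1,1,1,1,1,1,1,1,1,1,1,2).

From H_k ≅ ker(∂_k) / im(∂_{k+1}) we obtain:

  H_0: rank C_0 − rank ∂_1 = 9 − 8 = 1, and the invariant factors of ∂_1 are all 1, so H_0 = Z.
  H_1: rank ker ∂_1 − rank ∂_2 = (27 − 8) − 18 = 1, and ∂_2 has invariant factor 2 > 1, so H_1 = Z ⊕ Z/2.
  H_2: rank ker ∂_2 − rank ∂_3 = (18 − 18) − 0 = 0, and there is no ∂_3, so H_2 = 0.

(K is a triangulation of the Klein bottle.)

H_0 = Z,  H_1 = Z ⊕ Z/2,  H_2 = 0.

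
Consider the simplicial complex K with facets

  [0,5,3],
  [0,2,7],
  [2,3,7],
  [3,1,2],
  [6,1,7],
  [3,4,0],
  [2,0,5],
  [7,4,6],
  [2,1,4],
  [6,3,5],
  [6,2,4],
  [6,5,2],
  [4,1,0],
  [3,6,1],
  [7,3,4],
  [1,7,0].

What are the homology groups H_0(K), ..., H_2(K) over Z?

H_0 ≅ Z,  H_1 ≅ Z^2,  H_2 ≅ Z.

Take the total order 0 < 1 < 2 < 3 < 4 < 5 < 6 < 7 on the vertex set. Then K (dimension 2) consists of the simplices:

  0-simplices (8): [0], [1], [2], [3], [4], [5], [6], [7]
  1-simplices (24): (24 of them)
  2-simplices (16): [0,1,4], [0,1,7], [0,2,5], [0,2,7], [0,3,4], [0,3,5], [1,2,3], [1,2,4], [1,3,6], [1,6,7], [2,3,7], [2,4,6], [2,5,6], [3,4,7], [3,5,6], [4,6,7]

so the chain groups are C_0 ≅ Z^8, C_1 ≅ Z^24, C_2 ≅ Z^16.

∂_1: C_1 → C_0 is given by ∂[p,q] = [q] − [p]. For instance
  ∂[2,4] = [4] − [2].
The 8×24 boundary matrix has rank 7 and Smith normal form diag(1,1,1,1,1,1,1).

Boundary ∂_2: C_2 → C_1 sends each 2-simplex [p,q,r] to [q,r] − [p,r] + [p,q]. For instance
  ∂[4,6,7] = [6,7] − [4,7] + [4,6],
  ∂[3,5,6] = [5,6] − [3,6] + [3,5].
The resulting 24×16 matrix has rank 15, and its Smith normal form has invariant factors (1,1,1,1,1,1,1,1,1,1,1,1,1,1,1).

Reading off H_k = ker ∂_k / im ∂_{k+1}:

  H_0: rank C_0 − rank ∂_1 = 8 − 7 = 1, and the invariant factors of ∂_1 are all 1, so H_0 ≅ Z.
  H_1: rank ker ∂_1 − rank ∂_2 = (24 − 7) − 15 = 2, and the invariant factors of ∂_2 are all 1, so H_1 ≅ Z^2.
  H_2: rank ker ∂_2 − rank ∂_3 = (16 − 15) − 0 = 1, and there is no ∂_3, so H_2 ≅ Z.

(K is a triangulation of the torus T^2.)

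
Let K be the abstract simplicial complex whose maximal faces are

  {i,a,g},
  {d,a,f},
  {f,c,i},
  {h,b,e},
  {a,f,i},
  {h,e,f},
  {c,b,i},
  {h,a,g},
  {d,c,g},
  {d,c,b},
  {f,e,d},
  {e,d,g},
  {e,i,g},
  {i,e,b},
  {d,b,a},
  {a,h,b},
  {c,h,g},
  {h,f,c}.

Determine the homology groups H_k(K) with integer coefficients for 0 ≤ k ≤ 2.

H_0 ≅ Z,  H_1 ≅ Z^2,  H_2 ≅ Z.

Fix the vertex order a < b < c < d < e < f < g < h < i and write every simplex with vertices in increasing order. Then dim K = 2 and the simplices of K are:

  0-simplices (9): a, b, c, d, e, f, g, h, i
  1-simplices (27): ab, ad, af, ag, ah, ai, bc, bd, be, bh, bi, cd, cf, cg, ch, ci, de, df, dg, ef, eg, eh, ei, fh, fi, gh, gi
  2-simplices (18): abd, abh, adf, afi, agh, agi, bcd, bci, beh, bei, cdg, cfh, cfi, cgh, def, deg, efh, egi

so the chain groups are C_0 ≅ Z^9, C_1 ≅ Z^27, C_2 ≅ Z^18.

Boundary ∂_1: C_1 → C_0 sends each edge [p,q] (with p < q) to q − p.
As a 9×27 matrix over Z this has rank 8, with invariant factors (1,1,1,1,1,1,1,1).

The boundary map ∂_2: C_2 → C_1 sends each 2-simplex [p,q,r] to [q,r] − [p,r] + [p,q]. For instance
  ∂abh = bh − ah + ab,
  ∂adf = df − af + ad.
The 27×18 boundary matrix has rank 17 and Smith normal form diag(1,1,1,1,1,1,1,1,1,1,1,1,1,1,1,1,1).

Computing H_k = (kernel of ∂_k) / (image of ∂_{k+1}):

  H_0: rank C_0 − rank ∂_1 = 9 − 8 = 1, and the invariant factors of ∂_1 are all 1, so H_0 ≅ Z.
  H_1: rank ker ∂_1 − rank ∂_2 = (27 − 8) − 17 = 2, and the invariant factors of ∂_2 are all 1, so H_1 ≅ Z^2.
  H_2: rank ker ∂_2 − rank ∂_3 = (18 − 17) − 0 = 1, and there is no ∂_3, so H_2 ≅ Z.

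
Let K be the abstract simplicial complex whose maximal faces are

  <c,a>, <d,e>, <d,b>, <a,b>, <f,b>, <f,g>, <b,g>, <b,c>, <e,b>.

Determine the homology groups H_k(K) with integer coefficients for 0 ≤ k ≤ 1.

H_0 ≅ Z,  H_1 ≅ Z^3.

Take the total order a < b < c < d < e < f < g on the vertex set. Then K (dimension 1) consists of the simplices:

  0-simplices (7): a, b, c, d, e, f, g
  1-simplices (9): ab, ac, bc, bd, be, bf, bg, de, fg

Hence C_0 ≅ Z^7, C_1 ≅ Z^9.

Boundary ∂_1: C_1 → C_0 sends each edge [p,q] (with p < q) to q − p. For instance
  ∂ab = b − a.
As a 7×9 matrix over Z this has rank 6, with invariant factors (1,1,1,1,1,1).

From H_k ≅ ker(∂_k) / im(∂_{k+1}) we obtain:

  H_0: rank C_0 − rank ∂_1 = 7 − 6 = 1, and the invariant factors of ∂_1 are all 1, so H_0 ≅ Z.
  H_1: rank ker ∂_1 − rank ∂_2 = (9 − 6) − 0 = 3, and there is no ∂_2, so H_1 ≅ Z^3.

(K is a triangulation of a wedge of 3 circles.)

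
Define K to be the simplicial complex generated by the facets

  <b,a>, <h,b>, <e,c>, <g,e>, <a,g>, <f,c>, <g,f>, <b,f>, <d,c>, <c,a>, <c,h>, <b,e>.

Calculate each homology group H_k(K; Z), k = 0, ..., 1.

H_0 = Z,  H_1 = Z^5.

K has 8 vertices, 12 edges.
rank ∂_0 = 0, rank ∂_1 = 7 ⇒ b_0 = 8 − 0 − 7 = 1; all invariant factors of ∂_1 are 1 so no torsion. So H_0 = Z.
rank ∂_1 = 7, rank ∂_2 = 0 ⇒ b_1 = 12 − 7 − 0 = 5. So H_1 = Z^5.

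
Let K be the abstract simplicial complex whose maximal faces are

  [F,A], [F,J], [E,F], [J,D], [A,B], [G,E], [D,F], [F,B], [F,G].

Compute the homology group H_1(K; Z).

Order the vertices as A < B < D < E < F < G < J. Listing each simplex with vertices in this order, K has dimension 1 with simplices:

  0-simplices (7): A, B, D, E, F, G, J
  1-simplices (9): AB, AF, BF, DF, DJ, EF, EG, FG, FJ

giving chain groups C_0 ≅ Z^7, C_1 ≅ Z^9.

Boundary ∂_1: C_1 → C_0 sends each edge [p,q] (with p < q) to q − p.
The 7×9 boundary matrix has rank 6 and Smith normal form diag(1,1,1,1,1,1).

Computing H_k = (kernel of ∂_k) / (image of ∂_{k+1}):

  H_1: rank ker ∂_1 − rank ∂_2 = (9 − 6) − 0 = 3, and there is no ∂_2, so H_1 = Z^3.

H_1 = Z^3.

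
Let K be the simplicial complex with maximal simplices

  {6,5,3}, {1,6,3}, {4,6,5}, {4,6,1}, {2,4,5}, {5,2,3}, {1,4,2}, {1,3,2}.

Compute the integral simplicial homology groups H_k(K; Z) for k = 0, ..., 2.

H_0 ≅ Z,  H_1 = 0,  H_2 ≅ Z.

Fix the vertex order 1 < 2 < 3 < 4 < 5 < 6 and write every simplex with vertices in increasing order. Then dim K = 2 and the simplices of K are:

  0-simplices (6): [1], [2], [3], [4], [5], [6]
  1-simplices (12): [1,2], [1,3], [1,4], [1,6], [2,3], [2,4], [2,5], [3,5], [3,6], [4,5], [4,6], [5,6]
  2-simplices (8): [1,2,3], [1,2,4], [1,3,6], [1,4,6], [2,3,5], [2,4,5], [3,5,6], [4,5,6]

giving chain groups C_0 ≅ Z^6, C_1 ≅ Z^12, C_2 ≅ Z^8.

Boundary ∂_1: C_1 → C_0 sends each edge [p,q] (with p < q) to q − p. For instance
  ∂[5,6] = [6] − [5].
As a 6×12 matrix over Z this has rank 5, with invariant factors (1,1,1,1,1).

The boundary map ∂_2: C_2 → C_1 sends each 2-simplex [p,q,r] to [q,r] − [p,r] + [p,q]. For instance
  ∂[2,4,5] = [4,5] − [2,5] + [2,4],
  ∂[1,2,3] = [2,3] − [1,3] + [1,2].
This gives a 12×8 integer matrix of rank 7; reducing to Smith normal form yields diagonal entries (1,1,1,1,1,1,1).

Reading off H_k = ker ∂_k / im ∂_{k+1}:

  H_0: rank C_0 − rank ∂_1 = 6 − 5 = 1, and the invariant factors of ∂_1 are all 1, so H_0 ≅ Z.
  H_1: rank ker ∂_1 − rank ∂_2 = (12 − 5) − 7 = 0, and the invariant factors of ∂_2 are all 1, so H_1 ≅ 0.
  H_2: rank ker ∂_2 − rank ∂_3 = (8 − 7) − 0 = 1, and there is no ∂_3, so H_2 ≅ Z.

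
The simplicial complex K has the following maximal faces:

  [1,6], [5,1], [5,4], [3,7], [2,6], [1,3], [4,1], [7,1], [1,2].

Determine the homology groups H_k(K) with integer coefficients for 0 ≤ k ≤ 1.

H_0 ≅ Z,  H_1 ≅ Z^3.

K has 7 vertices, 9 edges.
rank ∂_0 = 0, rank ∂_1 = 6 ⇒ b_0 = 7 − 0 − 6 = 1; all invariant factors of ∂_1 are 1 so no torsion. So H_0 = Z.
rank ∂_1 = 6, rank ∂_2 = 0 ⇒ b_1 = 9 − 6 − 0 = 3. So H_1 = Z^3.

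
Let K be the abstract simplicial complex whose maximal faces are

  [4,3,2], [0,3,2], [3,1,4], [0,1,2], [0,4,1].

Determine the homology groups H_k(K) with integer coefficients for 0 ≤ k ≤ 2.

H_0 ≅ Z,  H_1 ≅ Z,  H_2 = 0.

We work with the vertex ordering 0 < 1 < 2 < 3 < 4. The simplices of K, each written with vertices in increasing order, are:

  0-simplices (5): [0], [1], [2], [3], [4]
  1-simplices (10): [0,1], [0,2], [0,3], [0,4], [1,2], [1,3], [1,4], [2,3], [2,4], [3,4]
  2-simplices (5): [0,1,2], [0,1,4], [0,2,3], [1,3,4], [2,3,4]

so the chain groups are C_0 ≅ Z^5, C_1 ≅ Z^10, C_2 ≅ Z^5.

The boundary map ∂_1: C_1 → C_0 sends each edge [p,q] (with p < q) to q − p. For instance
  ∂[2,4] = [4] − [2].
As a 5×10 matrix over Z this has rank 4, with invariant factors (1,1,1,1).

Boundary ∂_2: C_2 → C_1 acts by ∂[p,q,r] = [q,r] − [p,r] + [p,q]. For instance
  ∂[2,3,4] = [3,4] − [2,4] + [2,3],
  ∂[1,3,4] = [3,4] − [1,4] + [1,3].
The resulting 10×5 matrix has rank 5, and its Smith normal form has invariant factors (1,1,1,1,1).

Reading off H_k = ker ∂_k / im ∂_{k+1}:

  H_0: rank C_0 − rank ∂_1 = 5 − 4 = 1, and the invariant factors of ∂_1 are all 1, so H_0 = Z.
  H_1: rank ker ∂_1 − rank ∂_2 = (10 − 4) − 5 = 1, and the invariant factors of ∂_2 are all 1, so H_1 = Z.
  H_2: rank ker ∂_2 − rank ∂_3 = (5 − 5) − 0 = 0, and there is no ∂_3, so H_2 = 0.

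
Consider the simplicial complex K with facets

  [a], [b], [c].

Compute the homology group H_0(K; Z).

K has 3 vertices.
rank ∂_0 = 0, rank ∂_1 = 0 ⇒ b_0 = 3 − 0 − 0 = 3. So H_0 ≅ Z^3.

H_0 ≅ Z^3.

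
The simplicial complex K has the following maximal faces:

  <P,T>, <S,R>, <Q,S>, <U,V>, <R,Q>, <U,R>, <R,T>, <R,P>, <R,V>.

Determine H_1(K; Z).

H_1 = Z^3.

We work with the vertex ordering P < Q < R < S < T < U < V. The simplices of K, each written with vertices in increasing order, are:

  0-simplices (7): P, Q, R, S, T, U, V
  1-simplices (9): PR, PT, QR, QS, RS, RT, RU, RV, UV

giving chain groups C_0 ≅ Z^7, C_1 ≅ Z^9.

Boundary ∂_1: C_1 → C_0 maps an edge to its endpoints' difference, ∂[p,q] = q − p.
The resulting 7×9 matrix has rank 6, and its Smith normal form has invariant factors (1,1,1,1,1,1).

Reading off H_k = ker ∂_k / im ∂_{k+1}:

  H_1: rank ker ∂_1 − rank ∂_2 = (9 − 6) − 0 = 3, and there is no ∂_2, so H_1 = Z^3.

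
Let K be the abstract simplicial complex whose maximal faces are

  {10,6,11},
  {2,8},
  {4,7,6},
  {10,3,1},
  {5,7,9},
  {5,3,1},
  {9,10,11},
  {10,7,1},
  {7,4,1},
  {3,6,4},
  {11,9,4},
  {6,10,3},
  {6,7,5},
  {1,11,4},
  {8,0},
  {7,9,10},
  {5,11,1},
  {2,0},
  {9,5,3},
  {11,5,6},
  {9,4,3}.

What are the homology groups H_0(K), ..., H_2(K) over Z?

H_0 = Z^2,  H_1 = Z^3,  H_2 = Z.

We work with the vertex ordering 0 < 1 < 2 < 3 < 4 < 5 < 6 < 7 < 8 < 9 < 10 < 11. The simplices of K, each written with vertices in increasing order, are:

  0-simplices (12): [0], [1], [2], [3], [4], [5], [6], [7], [8], [9], [10], [11]
  1-simplices (30): (30 of them)
  2-simplices (18): (18 of them)

so the chain groups are C_0 ≅ Z^12, C_1 ≅ Z^30, C_2 ≅ Z^18.

The boundary map ∂_1: C_1 → C_0 sends each edge [p,q] (with p < q) to q − p.
The 12×30 boundary matrix has rank 10 and Smith normal form diag(1,1,1,1,1,1,1,1,1,1).

The boundary map ∂_2: C_2 → C_1 acts by ∂[p,q,r] = [q,r] − [p,r] + [p,q]. For instance
  ∂[5,7,9] = [7,9] − [5,9] + [5,7],
  ∂[1,7,10] = [7,10] − [1,10] + [1,7].
The resulting 30×18 matrix has rank 17, and its Smith normal form has invariant factors (1,1,1,1,1,1,1,1,1,1,1,1,1,1,1,1,1).

Reading off H_k = ker ∂_k / im ∂_{k+1}:

  H_0: rank C_0 − rank ∂_1 = 12 − 10 = 2, and the invariant factors of ∂_1 are all 1, so H_0 ≅ Z^2.
  H_1: rank ker ∂_1 − rank ∂_2 = (30 − 10) − 17 = 3, and the invariant factors of ∂_2 are all 1, so H_1 ≅ Z^3.
  H_2: rank ker ∂_2 − rank ∂_3 = (18 − 17) − 0 = 1, and there is no ∂_3, so H_2 ≅ Z.

As a check, the Euler characteristic is 12 − 30 + 18 = 0, which agrees with 2 − 3 + 1 = 0.
(K is a triangulation of the disjoint union of the circle S^1 and the torus T^2.)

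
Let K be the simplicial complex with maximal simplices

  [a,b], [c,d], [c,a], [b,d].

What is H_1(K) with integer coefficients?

H_1 = Z.

We work with the vertex ordering a < b < c < d. The simplices of K, each written with vertices in increasing order, are:

  0-simplices (4): a, b, c, d
  1-simplices (4): ab, ac, bd, cd

giving chain groups C_0 ≅ Z^4, C_1 ≅ Z^4.

∂_1: C_1 → C_0 sends each edge [p,q] (with p < q) to q − p.
The resulting 4×4 matrix has rank 3, and its Smith normal form has invariant factors (1,1,1).

Now H_k = ker ∂_k / im ∂_{k+1}, so:

  H_1: rank ker ∂_1 − rank ∂_2 = (4 − 3) − 0 = 1, and there is no ∂_2, so H_1 ≅ Z.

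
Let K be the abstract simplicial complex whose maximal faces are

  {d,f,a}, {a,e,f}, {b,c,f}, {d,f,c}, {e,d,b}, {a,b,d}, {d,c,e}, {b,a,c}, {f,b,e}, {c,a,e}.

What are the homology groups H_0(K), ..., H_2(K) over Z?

Take the total order a < b < c < d < e < f on the vertex set. Then K (dimension 2) consists of the simplices:

  0-simplices (6): a, b, c, d, e, f
  1-simplices (15): ab, ac, ad, ae, af, bc, bd, be, bf, cd, ce, cf, de, df, ef
  2-simplices (10): abc, abd, ace, adf, aef, bcf, bde, bef, cde, cdf

giving chain groups C_0 ≅ Z^6, C_1 ≅ Z^15, C_2 ≅ Z^10.

Boundary ∂_1: C_1 → C_0 sends each edge [p,q] (with p < q) to q − p.
The resulting 6×15 matrix has rank 5, and its Smith normal form has invariant factors (1,1,1,1,1).

The boundary map ∂_2: C_2 → C_1 acts by ∂[p,q,r] = [q,r] − [p,r] + [p,q]. For instance
  ∂bde = de − be + bd,
  ∂aef = ef − af + ae.
This gives a 15×10 integer matrix of rank 10; reducing to Smith normal form yields diagonal entries (1,1,1,1,1,1,1,1,1,2).

From H_k ≅ ker(∂_k) / im(∂_{k+1}) we obtain:

  H_0: rank C_0 − rank ∂_1 = 6 − 5 = 1, and the invariant factors of ∂_1 are all 1, so H_0 = Z.
  H_1: rank ker ∂_1 − rank ∂_2 = (15 − 5) − 10 = 0, and ∂_2 has invariant factor 2 > 1, so H_1 = Z_2.
  H_2: rank ker ∂_2 − rank ∂_3 = (10 − 10) − 0 = 0, and there is no ∂_3, so H_2 = 0.

H_0 = Z,  H_1 = Z_2,  H_2 = 0.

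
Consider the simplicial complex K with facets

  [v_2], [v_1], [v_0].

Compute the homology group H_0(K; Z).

H_0 = Z^3.

Take the total order v_0 < v_1 < v_2 on the vertex set. Then K (dimension 0) consists of the simplices:

  0-simplices (3): [v_0], [v_1], [v_2]

giving chain groups C_0 ≅ Z^3.

Now H_k = ker ∂_k / im ∂_{k+1}, so:

  H_0: rank C_0 − rank ∂_1 = 3 − 0 = 3, and there is no ∂_1, so H_0 ≅ Z^3.

(K is a triangulation of a set of 3 points.)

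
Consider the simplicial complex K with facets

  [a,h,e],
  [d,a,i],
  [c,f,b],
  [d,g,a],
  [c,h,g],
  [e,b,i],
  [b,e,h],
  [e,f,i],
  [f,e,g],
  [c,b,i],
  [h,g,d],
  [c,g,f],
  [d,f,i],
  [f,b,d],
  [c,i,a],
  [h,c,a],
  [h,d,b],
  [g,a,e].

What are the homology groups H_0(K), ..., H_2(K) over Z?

H_0 ≅ Z,  H_1 ≅ Z ⊕ Z_2,  H_2 = 0.

We work with the vertex ordering a < b < c < d < e < f < g < h < i. The simplices of K, each written with vertices in increasing order, are:

  0-simplices (9): a, b, c, d, e, f, g, h, i
  1-simplices (27): ac, ad, ae, ag, ah, ai, bc, bd, be, bf, bh, bi, cf, cg, ch, ci, df, dg, dh, di, ef, eg, eh, ei, fg, fi, gh
  2-simplices (18): ach, aci, adg, adi, aeg, aeh, bcf, bci, bdf, bdh, beh, bei, cfg, cgh, dfi, dgh, efg, efi

Hence C_0 ≅ Z^9, C_1 ≅ Z^27, C_2 ≅ Z^18.

Boundary ∂_1: C_1 → C_0 maps an edge to its endpoints' difference, ∂[p,q] = q − p. For instance
  ∂gh = h − g.
As a 9×27 matrix over Z this has rank 8, with invariant factors (1,1,1,1,1,1,1,1).

The boundary map ∂_2: C_2 → C_1 maps a triangle to the signed sum of its edges. For instance
  ∂aeg = eg − ag + ae,
  ∂aci = ci − ai + ac.
As a 27×18 matrix over Z this has rank 18, with invariant factors (1,1,1,1,1,1,1,1,1,1,1,1,1,1,1,1,1,2).

Now H_k = ker ∂_k / im ∂_{k+1}, so:

  H_0: rank C_0 − rank ∂_1 = 9 − 8 = 1, and the invariant factors of ∂_1 are all 1, so H_0 = Z.
  H_1: rank ker ∂_1 − rank ∂_2 = (27 − 8) − 18 = 1, and ∂_2 has invariant factor 2 > 1, so H_1 = Z ⊕ Z_2.
  H_2: rank ker ∂_2 − rank ∂_3 = (18 − 18) − 0 = 0, and there is no ∂_3, so H_2 = 0.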